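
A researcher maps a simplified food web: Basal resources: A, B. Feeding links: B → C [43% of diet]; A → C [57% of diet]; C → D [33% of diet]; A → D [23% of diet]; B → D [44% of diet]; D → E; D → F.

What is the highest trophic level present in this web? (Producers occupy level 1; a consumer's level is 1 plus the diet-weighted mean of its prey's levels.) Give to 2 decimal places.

C: 1 + (0.43×1 + 0.57×1) = 2
D: 1 + (0.33×2 + 0.23×1 + 0.44×1) = 2.33
E: 1 + 2.33 = 3.33
F: 1 + 2.33 = 3.33

3.33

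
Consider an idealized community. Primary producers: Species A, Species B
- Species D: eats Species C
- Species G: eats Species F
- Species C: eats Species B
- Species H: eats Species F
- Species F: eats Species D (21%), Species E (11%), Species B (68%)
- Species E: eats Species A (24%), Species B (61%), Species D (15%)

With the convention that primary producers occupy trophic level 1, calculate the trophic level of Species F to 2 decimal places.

Species C: 1 + 1 = 2
Species D: 1 + 2 = 3
Species E: 1 + (0.24×1 + 0.61×1 + 0.15×3) = 2.3
Species F: 1 + (0.21×3 + 0.11×2.3 + 0.68×1) = 2.563
Species G: 1 + 2.563 = 3.563
Species H: 1 + 2.563 = 3.563

2.56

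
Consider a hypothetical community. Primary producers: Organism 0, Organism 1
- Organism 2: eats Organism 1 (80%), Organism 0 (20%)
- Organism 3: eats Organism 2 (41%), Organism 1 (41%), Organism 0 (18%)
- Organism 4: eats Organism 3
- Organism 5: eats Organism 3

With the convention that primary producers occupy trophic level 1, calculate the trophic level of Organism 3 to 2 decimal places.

2.41

Organism 2: 1 + (0.8×1 + 0.2×1) = 2
Organism 3: 1 + (0.41×2 + 0.41×1 + 0.18×1) = 2.41
Organism 4: 1 + 2.41 = 3.41
Organism 5: 1 + 2.41 = 3.41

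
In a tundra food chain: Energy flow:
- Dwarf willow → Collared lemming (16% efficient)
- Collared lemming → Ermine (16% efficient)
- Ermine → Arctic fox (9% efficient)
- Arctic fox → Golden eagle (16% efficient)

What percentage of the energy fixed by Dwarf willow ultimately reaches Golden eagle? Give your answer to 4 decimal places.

0.0369%

Product of link efficiencies: 0.16 × 0.16 × 0.09 × 0.16 = 0.00036864
As a percentage: 0.00036864 × 100 = 0.0369%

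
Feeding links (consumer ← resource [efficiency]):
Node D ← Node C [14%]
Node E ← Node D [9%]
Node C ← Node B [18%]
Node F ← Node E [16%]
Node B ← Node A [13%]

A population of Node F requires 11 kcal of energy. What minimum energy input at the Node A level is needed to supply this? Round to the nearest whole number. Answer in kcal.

Cumulative transfer efficiency: 0.13 × 0.18 × 0.14 × 0.09 × 0.16 = 0.0000471744
Node A energy = 11 / 0.0000471744 = 233177 kcal

233177 kcal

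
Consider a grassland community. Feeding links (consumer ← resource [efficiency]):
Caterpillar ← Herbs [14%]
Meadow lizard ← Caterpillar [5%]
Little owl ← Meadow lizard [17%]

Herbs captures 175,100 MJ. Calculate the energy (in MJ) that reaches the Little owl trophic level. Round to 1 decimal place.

Caterpillar: 175100 × 0.14 = 24514 MJ
Meadow lizard: 24514 × 0.05 = 1225.7 MJ
Little owl: 1225.7 × 0.17 = 208.369 MJ

208.4 MJ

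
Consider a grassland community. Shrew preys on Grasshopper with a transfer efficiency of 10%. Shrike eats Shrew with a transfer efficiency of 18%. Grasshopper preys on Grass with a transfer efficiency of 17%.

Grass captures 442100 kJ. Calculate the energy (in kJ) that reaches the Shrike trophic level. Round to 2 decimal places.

Grasshopper: 442100 × 0.17 = 75157 kJ
Shrew: 75157 × 0.1 = 7515.7 kJ
Shrike: 7515.7 × 0.18 = 1352.826 kJ

1352.83 kJ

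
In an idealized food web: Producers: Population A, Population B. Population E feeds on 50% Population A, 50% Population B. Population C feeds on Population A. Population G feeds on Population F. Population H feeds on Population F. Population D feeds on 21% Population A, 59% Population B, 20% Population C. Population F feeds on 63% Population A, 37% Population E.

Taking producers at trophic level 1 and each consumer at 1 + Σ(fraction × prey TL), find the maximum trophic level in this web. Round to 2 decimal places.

3.37

Population C: 1 + 1 = 2
Population D: 1 + (0.21×1 + 0.59×1 + 0.2×2) = 2.2
Population E: 1 + (0.5×1 + 0.5×1) = 2
Population F: 1 + (0.63×1 + 0.37×2) = 2.37
Population G: 1 + 2.37 = 3.37
Population H: 1 + 2.37 = 3.37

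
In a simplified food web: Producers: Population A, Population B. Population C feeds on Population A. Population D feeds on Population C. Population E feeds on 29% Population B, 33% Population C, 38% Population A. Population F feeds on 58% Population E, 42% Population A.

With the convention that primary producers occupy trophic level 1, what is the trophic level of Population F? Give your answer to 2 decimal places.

2.77

Population C: 1 + 1 = 2
Population D: 1 + 2 = 3
Population E: 1 + (0.29×1 + 0.33×2 + 0.38×1) = 2.33
Population F: 1 + (0.58×2.33 + 0.42×1) = 2.7714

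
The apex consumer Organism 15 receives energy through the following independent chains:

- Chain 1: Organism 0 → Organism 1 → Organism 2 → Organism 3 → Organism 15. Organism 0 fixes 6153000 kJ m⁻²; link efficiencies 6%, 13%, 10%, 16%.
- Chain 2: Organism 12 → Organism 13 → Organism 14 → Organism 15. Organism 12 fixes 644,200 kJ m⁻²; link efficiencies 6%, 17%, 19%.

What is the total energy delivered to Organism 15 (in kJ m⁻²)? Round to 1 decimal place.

Chain 1: 6153000 × 0.06 × 0.13 × 0.1 × 0.16 = 767.8944 kJ m⁻²
Chain 2: 644200 × 0.06 × 0.17 × 0.19 = 1248.4596 kJ m⁻²
Total at Organism 15: 767.8944 + 1248.4596 = 2016.354 kJ m⁻²

2016.4 kJ m⁻²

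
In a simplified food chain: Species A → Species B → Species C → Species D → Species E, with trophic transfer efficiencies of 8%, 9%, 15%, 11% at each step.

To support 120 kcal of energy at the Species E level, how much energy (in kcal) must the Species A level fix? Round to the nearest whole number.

1010101 kcal

Cumulative transfer efficiency: 0.08 × 0.09 × 0.15 × 0.11 = 0.0001188
Species A energy = 120 / 0.0001188 = 1010101 kcal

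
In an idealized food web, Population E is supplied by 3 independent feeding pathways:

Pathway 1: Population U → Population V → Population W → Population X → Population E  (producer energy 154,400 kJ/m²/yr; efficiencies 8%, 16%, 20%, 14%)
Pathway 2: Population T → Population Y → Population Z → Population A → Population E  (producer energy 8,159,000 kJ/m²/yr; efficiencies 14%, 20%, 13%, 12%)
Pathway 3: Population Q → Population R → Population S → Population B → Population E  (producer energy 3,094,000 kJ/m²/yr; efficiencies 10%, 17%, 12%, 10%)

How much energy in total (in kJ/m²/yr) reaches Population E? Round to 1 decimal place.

Pathway 1: 154400 × 0.08 × 0.16 × 0.2 × 0.14 = 55.33696 kJ/m²/yr
Pathway 2: 8159000 × 0.14 × 0.2 × 0.13 × 0.12 = 3563.8512 kJ/m²/yr
Pathway 3: 3094000 × 0.1 × 0.17 × 0.12 × 0.1 = 631.176 kJ/m²/yr
Total at Population E: 55.33696 + 3563.8512 + 631.176 = 4250.36416 kJ/m²/yr

4250.4 kJ/m²/yr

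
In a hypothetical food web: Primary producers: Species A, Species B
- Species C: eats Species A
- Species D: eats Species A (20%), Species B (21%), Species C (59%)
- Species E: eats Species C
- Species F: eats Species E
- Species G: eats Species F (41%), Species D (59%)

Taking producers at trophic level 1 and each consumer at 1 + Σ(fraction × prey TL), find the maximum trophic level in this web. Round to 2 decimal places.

4.17

Species C: 1 + 1 = 2
Species D: 1 + (0.2×1 + 0.21×1 + 0.59×2) = 2.59
Species E: 1 + 2 = 3
Species F: 1 + 3 = 4
Species G: 1 + (0.41×4 + 0.59×2.59) = 4.1681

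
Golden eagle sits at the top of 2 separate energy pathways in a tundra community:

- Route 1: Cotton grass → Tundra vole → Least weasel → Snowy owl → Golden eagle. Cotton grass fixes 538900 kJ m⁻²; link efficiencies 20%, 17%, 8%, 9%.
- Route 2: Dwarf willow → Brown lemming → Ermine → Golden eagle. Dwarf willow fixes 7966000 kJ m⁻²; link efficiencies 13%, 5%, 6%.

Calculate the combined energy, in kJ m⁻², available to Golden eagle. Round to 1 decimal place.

Route 1: 538900 × 0.2 × 0.17 × 0.08 × 0.09 = 131.92272 kJ m⁻²
Route 2: 7966000 × 0.13 × 0.05 × 0.06 = 3106.74 kJ m⁻²
Total at Golden eagle: 131.92272 + 3106.74 = 3238.66272 kJ m⁻²

3238.7 kJ m⁻²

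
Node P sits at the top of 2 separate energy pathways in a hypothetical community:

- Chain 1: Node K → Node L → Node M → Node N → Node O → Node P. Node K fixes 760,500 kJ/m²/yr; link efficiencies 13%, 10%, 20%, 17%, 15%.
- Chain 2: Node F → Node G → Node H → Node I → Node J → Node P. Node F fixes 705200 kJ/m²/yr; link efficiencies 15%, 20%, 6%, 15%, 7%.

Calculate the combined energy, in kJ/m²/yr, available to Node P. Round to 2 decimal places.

63.75 kJ/m²/yr

Chain 1: 760500 × 0.13 × 0.1 × 0.2 × 0.17 × 0.15 = 50.42115 kJ/m²/yr
Chain 2: 705200 × 0.15 × 0.2 × 0.06 × 0.15 × 0.07 = 13.32828 kJ/m²/yr
Total at Node P: 50.42115 + 13.32828 = 63.74943 kJ/m²/yr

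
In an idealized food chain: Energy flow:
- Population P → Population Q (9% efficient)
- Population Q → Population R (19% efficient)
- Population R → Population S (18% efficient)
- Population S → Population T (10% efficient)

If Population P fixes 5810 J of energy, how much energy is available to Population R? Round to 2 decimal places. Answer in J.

Population Q: 5810 × 0.09 = 522.9 J
Population R: 522.9 × 0.19 = 99.351 J

99.35 J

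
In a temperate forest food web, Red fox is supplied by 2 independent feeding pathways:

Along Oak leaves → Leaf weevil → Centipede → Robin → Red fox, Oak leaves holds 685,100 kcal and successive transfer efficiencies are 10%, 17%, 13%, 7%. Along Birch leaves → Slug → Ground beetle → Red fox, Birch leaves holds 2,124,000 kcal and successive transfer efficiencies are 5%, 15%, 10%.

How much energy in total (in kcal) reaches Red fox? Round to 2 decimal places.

1698.98 kcal

Via Oak leaves: 685100 × 0.1 × 0.17 × 0.13 × 0.07 = 105.98497 kcal
Via Birch leaves: 2124000 × 0.05 × 0.15 × 0.1 = 1593 kcal
Total at Red fox: 105.98497 + 1593 = 1698.98497 kcal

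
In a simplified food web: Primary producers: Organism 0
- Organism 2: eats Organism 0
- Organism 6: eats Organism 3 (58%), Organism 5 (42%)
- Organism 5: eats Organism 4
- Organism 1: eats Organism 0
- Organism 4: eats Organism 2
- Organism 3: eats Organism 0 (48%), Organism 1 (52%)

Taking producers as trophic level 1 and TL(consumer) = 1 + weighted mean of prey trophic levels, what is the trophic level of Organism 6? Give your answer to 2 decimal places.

Organism 1: 1 + 1 = 2
Organism 2: 1 + 1 = 2
Organism 3: 1 + (0.48×1 + 0.52×2) = 2.52
Organism 4: 1 + 2 = 3
Organism 5: 1 + 3 = 4
Organism 6: 1 + (0.58×2.52 + 0.42×4) = 4.1416

4.14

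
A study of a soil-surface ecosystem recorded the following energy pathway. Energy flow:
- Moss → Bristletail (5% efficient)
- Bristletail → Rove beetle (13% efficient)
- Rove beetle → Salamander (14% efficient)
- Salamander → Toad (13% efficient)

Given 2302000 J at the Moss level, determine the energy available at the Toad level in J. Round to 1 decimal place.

272.3 J

Bristletail: 2302000 × 0.05 = 115100 J
Rove beetle: 115100 × 0.13 = 14963 J
Salamander: 14963 × 0.14 = 2094.82 J
Toad: 2094.82 × 0.13 = 272.3266 J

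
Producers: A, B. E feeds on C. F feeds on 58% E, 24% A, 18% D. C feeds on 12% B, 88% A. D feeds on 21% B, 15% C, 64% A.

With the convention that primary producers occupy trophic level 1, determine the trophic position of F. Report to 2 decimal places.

C: 1 + (0.12×1 + 0.88×1) = 2
D: 1 + (0.21×1 + 0.15×2 + 0.64×1) = 2.15
E: 1 + 2 = 3
F: 1 + (0.58×3 + 0.24×1 + 0.18×2.15) = 3.367

3.37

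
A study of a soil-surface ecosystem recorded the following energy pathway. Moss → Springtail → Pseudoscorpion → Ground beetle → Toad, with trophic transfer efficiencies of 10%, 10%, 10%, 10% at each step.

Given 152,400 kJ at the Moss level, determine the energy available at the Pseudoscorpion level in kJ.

Springtail: 152400 × 0.1 = 15240 kJ
Pseudoscorpion: 15240 × 0.1 = 1524 kJ

1524 kJ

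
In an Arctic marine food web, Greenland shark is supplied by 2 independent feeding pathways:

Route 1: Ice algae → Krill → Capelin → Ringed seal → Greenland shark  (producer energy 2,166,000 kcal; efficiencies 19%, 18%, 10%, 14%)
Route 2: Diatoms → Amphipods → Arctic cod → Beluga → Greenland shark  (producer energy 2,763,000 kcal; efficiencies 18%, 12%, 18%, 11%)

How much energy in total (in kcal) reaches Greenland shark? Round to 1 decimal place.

2218.8 kcal

Route 1: 2166000 × 0.19 × 0.18 × 0.1 × 0.14 = 1037.0808 kcal
Route 2: 2763000 × 0.18 × 0.12 × 0.18 × 0.11 = 1181.67984 kcal
Total at Greenland shark: 1037.0808 + 1181.67984 = 2218.76064 kcal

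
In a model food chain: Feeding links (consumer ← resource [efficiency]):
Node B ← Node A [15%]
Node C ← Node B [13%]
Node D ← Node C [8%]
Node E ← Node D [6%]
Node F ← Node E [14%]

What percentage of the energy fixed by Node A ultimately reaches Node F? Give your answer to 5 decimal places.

Product of link efficiencies: 0.15 × 0.13 × 0.08 × 0.06 × 0.14 = 0.000013104
As a percentage: 0.000013104 × 100 = 0.00131%

0.00131%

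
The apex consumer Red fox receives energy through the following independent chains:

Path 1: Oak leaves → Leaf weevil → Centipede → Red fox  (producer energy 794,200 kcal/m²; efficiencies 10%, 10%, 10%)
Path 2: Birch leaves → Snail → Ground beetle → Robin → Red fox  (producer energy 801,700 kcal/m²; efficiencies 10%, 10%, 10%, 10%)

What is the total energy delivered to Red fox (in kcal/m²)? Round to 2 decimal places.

874.37 kcal/m²

Path 1: 794200 × 0.1 × 0.1 × 0.1 = 794.2 kcal/m²
Path 2: 801700 × 0.1 × 0.1 × 0.1 × 0.1 = 80.17 kcal/m²
Total at Red fox: 794.2 + 80.17 = 874.37 kcal/m²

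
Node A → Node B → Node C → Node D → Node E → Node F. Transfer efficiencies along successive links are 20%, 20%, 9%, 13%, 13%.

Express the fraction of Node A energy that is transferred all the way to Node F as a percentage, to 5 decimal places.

0.00608%

Product of link efficiencies: 0.2 × 0.2 × 0.09 × 0.13 × 0.13 = 0.00006084
As a percentage: 0.00006084 × 100 = 0.00608%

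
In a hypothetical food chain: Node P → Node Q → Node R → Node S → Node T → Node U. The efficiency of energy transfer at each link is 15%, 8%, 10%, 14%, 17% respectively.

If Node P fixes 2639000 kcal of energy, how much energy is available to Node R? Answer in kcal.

Node Q: 2639000 × 0.15 = 395850 kcal
Node R: 395850 × 0.08 = 31668 kcal

31668 kcal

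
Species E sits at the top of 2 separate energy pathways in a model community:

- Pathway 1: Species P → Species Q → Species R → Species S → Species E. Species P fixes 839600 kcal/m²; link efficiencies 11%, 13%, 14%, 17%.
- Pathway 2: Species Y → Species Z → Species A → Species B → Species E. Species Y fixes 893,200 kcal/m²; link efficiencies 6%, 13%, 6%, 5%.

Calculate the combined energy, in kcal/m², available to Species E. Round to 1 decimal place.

Pathway 1: 839600 × 0.11 × 0.13 × 0.14 × 0.17 = 285.749464 kcal/m²
Pathway 2: 893200 × 0.06 × 0.13 × 0.06 × 0.05 = 20.90088 kcal/m²
Total at Species E: 285.749464 + 20.90088 = 306.650344 kcal/m²

306.7 kcal/m²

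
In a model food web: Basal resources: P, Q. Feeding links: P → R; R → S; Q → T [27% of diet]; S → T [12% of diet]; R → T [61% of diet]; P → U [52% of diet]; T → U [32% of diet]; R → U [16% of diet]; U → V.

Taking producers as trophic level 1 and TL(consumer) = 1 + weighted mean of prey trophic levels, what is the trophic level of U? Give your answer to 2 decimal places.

2.75

R: 1 + 1 = 2
S: 1 + 2 = 3
T: 1 + (0.27×1 + 0.12×3 + 0.61×2) = 2.85
U: 1 + (0.52×1 + 0.32×2.85 + 0.16×2) = 2.752
V: 1 + 2.752 = 3.752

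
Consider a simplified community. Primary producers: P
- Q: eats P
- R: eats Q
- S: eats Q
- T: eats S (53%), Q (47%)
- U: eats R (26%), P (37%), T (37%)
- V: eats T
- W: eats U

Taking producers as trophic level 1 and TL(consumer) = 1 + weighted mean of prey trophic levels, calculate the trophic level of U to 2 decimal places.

3.46

Q: 1 + 1 = 2
R: 1 + 2 = 3
S: 1 + 2 = 3
T: 1 + (0.53×3 + 0.47×2) = 3.53
U: 1 + (0.26×3 + 0.37×1 + 0.37×3.53) = 3.4561
V: 1 + 3.53 = 4.53
W: 1 + 3.4561 = 4.4561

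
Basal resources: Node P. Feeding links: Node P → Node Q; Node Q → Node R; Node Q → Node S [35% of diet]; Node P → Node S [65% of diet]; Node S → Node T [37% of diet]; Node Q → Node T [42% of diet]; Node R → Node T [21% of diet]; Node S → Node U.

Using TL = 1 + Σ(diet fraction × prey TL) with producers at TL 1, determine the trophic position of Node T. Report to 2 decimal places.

3.34

Node Q: 1 + 1 = 2
Node R: 1 + 2 = 3
Node S: 1 + (0.35×2 + 0.65×1) = 2.35
Node T: 1 + (0.37×2.35 + 0.42×2 + 0.21×3) = 3.3395
Node U: 1 + 2.35 = 3.35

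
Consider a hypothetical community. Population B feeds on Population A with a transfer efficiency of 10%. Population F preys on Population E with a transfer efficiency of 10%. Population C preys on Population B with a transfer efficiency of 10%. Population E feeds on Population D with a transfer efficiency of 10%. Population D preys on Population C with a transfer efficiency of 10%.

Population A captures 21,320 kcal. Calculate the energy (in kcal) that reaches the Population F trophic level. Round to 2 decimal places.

Population B: 21320 × 0.1 = 2132 kcal
Population C: 2132 × 0.1 = 213.2 kcal
Population D: 213.2 × 0.1 = 21.32 kcal
Population E: 21.32 × 0.1 = 2.132 kcal
Population F: 2.132 × 0.1 = 0.2132 kcal

0.21 kcal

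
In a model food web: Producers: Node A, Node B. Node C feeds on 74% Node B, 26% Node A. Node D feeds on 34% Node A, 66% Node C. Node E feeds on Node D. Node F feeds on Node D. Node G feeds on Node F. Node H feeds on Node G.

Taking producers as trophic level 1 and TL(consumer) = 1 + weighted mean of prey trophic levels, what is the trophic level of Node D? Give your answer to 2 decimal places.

2.66

Node C: 1 + (0.74×1 + 0.26×1) = 2
Node D: 1 + (0.34×1 + 0.66×2) = 2.66
Node E: 1 + 2.66 = 3.66
Node F: 1 + 2.66 = 3.66
Node G: 1 + 3.66 = 4.66
Node H: 1 + 4.66 = 5.66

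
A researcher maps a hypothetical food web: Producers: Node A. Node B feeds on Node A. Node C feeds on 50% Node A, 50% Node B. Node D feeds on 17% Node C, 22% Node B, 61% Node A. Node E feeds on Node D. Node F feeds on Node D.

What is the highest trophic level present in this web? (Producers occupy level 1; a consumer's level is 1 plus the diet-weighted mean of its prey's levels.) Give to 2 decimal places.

Node B: 1 + 1 = 2
Node C: 1 + (0.5×1 + 0.5×2) = 2.5
Node D: 1 + (0.17×2.5 + 0.22×2 + 0.61×1) = 2.475
Node E: 1 + 2.475 = 3.475
Node F: 1 + 2.475 = 3.475

3.48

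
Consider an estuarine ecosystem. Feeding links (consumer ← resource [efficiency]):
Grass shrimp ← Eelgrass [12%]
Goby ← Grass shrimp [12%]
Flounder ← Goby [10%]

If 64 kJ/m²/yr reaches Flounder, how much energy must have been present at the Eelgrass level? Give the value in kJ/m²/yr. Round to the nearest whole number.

44444 kJ/m²/yr

Cumulative transfer efficiency: 0.12 × 0.12 × 0.1 = 0.00144
Eelgrass energy = 64 / 0.00144 = 44444 kJ/m²/yr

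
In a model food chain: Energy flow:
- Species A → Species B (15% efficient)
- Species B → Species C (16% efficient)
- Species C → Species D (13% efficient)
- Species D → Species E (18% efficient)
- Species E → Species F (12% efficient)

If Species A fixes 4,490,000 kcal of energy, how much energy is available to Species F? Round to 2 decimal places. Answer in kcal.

302.59 kcal

Species B: 4490000 × 0.15 = 673500 kcal
Species C: 673500 × 0.16 = 107760 kcal
Species D: 107760 × 0.13 = 14008.8 kcal
Species E: 14008.8 × 0.18 = 2521.584 kcal
Species F: 2521.584 × 0.12 = 302.59008 kcal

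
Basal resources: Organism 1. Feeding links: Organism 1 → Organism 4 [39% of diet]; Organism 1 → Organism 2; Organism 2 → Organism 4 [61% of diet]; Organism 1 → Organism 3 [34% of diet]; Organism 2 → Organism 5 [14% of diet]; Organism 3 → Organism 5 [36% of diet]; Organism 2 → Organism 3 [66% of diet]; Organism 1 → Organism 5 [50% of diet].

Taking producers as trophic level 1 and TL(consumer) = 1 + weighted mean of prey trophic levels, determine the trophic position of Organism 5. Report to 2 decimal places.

2.74

Organism 2: 1 + 1 = 2
Organism 3: 1 + (0.34×1 + 0.66×2) = 2.66
Organism 4: 1 + (0.61×2 + 0.39×1) = 2.61
Organism 5: 1 + (0.36×2.66 + 0.14×2 + 0.5×1) = 2.7376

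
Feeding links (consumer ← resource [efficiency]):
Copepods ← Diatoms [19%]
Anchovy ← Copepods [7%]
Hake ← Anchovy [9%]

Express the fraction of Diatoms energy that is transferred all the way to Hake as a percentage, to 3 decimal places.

Product of link efficiencies: 0.19 × 0.07 × 0.09 = 0.001197
As a percentage: 0.001197 × 100 = 0.120%

0.120%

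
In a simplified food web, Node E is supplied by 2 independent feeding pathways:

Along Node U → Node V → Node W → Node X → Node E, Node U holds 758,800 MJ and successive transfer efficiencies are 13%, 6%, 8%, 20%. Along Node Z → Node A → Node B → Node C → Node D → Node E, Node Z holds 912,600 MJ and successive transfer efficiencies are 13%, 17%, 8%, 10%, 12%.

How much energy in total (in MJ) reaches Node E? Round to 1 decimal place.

Via Node U: 758800 × 0.13 × 0.06 × 0.08 × 0.2 = 94.69824 MJ
Via Node Z: 912600 × 0.13 × 0.17 × 0.08 × 0.1 × 0.12 = 19.3617216 MJ
Total at Node E: 94.69824 + 19.3617216 = 114.0599616 MJ

114.1 MJ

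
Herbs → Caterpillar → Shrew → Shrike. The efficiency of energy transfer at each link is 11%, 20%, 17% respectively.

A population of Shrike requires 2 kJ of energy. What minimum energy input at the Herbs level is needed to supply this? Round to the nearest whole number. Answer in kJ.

Cumulative transfer efficiency: 0.11 × 0.2 × 0.17 = 0.00374
Herbs energy = 2 / 0.00374 = 535 kJ

535 kJ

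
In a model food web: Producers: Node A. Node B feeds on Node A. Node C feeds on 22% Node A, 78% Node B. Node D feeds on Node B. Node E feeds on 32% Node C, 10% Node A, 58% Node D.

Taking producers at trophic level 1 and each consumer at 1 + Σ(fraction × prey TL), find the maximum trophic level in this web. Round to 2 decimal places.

Node B: 1 + 1 = 2
Node C: 1 + (0.22×1 + 0.78×2) = 2.78
Node D: 1 + 2 = 3
Node E: 1 + (0.32×2.78 + 0.1×1 + 0.58×3) = 3.7296

3.73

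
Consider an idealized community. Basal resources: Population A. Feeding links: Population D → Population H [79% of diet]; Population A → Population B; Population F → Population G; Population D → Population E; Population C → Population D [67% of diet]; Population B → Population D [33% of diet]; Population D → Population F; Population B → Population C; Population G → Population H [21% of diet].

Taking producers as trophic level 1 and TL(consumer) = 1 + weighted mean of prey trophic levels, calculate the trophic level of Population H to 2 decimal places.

Population B: 1 + 1 = 2
Population C: 1 + 2 = 3
Population D: 1 + (0.67×3 + 0.33×2) = 3.67
Population E: 1 + 3.67 = 4.67
Population F: 1 + 3.67 = 4.67
Population G: 1 + 4.67 = 5.67
Population H: 1 + (0.21×5.67 + 0.79×3.67) = 5.09

5.09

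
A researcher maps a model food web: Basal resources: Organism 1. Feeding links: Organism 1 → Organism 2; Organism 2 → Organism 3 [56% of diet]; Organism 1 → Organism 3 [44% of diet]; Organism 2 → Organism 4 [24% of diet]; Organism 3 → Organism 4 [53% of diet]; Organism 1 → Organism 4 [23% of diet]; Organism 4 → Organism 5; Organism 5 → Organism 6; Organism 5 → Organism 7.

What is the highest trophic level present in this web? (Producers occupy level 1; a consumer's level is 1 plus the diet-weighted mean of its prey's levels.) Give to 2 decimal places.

5.07

Organism 2: 1 + 1 = 2
Organism 3: 1 + (0.56×2 + 0.44×1) = 2.56
Organism 4: 1 + (0.24×2 + 0.53×2.56 + 0.23×1) = 3.0668
Organism 5: 1 + 3.0668 = 4.0668
Organism 6: 1 + 4.0668 = 5.0668
Organism 7: 1 + 4.0668 = 5.0668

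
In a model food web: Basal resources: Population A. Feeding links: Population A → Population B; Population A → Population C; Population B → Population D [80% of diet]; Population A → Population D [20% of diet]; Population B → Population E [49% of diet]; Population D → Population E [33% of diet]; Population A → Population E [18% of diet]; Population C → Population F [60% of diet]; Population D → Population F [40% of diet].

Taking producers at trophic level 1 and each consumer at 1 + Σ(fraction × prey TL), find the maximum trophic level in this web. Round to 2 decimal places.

3.32

Population B: 1 + 1 = 2
Population C: 1 + 1 = 2
Population D: 1 + (0.8×2 + 0.2×1) = 2.8
Population E: 1 + (0.49×2 + 0.33×2.8 + 0.18×1) = 3.084
Population F: 1 + (0.6×2 + 0.4×2.8) = 3.32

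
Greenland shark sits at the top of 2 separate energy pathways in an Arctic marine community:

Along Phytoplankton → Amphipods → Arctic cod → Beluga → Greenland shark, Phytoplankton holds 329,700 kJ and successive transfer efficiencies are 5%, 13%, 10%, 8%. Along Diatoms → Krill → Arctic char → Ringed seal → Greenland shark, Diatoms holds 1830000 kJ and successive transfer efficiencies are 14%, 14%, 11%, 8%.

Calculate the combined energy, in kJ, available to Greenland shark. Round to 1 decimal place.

332.8 kJ

Via Phytoplankton: 329700 × 0.05 × 0.13 × 0.1 × 0.08 = 17.1444 kJ
Via Diatoms: 1830000 × 0.14 × 0.14 × 0.11 × 0.08 = 315.6384 kJ
Total at Greenland shark: 17.1444 + 315.6384 = 332.7828 kJ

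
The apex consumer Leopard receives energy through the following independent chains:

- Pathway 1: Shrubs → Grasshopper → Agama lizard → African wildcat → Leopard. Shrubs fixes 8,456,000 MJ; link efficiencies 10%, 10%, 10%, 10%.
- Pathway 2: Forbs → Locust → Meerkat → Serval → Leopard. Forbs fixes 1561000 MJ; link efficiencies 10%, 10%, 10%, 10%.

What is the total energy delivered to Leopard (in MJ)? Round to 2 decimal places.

Pathway 1: 8456000 × 0.1 × 0.1 × 0.1 × 0.1 = 845.6 MJ
Pathway 2: 1561000 × 0.1 × 0.1 × 0.1 × 0.1 = 156.1 MJ
Total at Leopard: 845.6 + 156.1 = 1001.7 MJ

1001.70 MJ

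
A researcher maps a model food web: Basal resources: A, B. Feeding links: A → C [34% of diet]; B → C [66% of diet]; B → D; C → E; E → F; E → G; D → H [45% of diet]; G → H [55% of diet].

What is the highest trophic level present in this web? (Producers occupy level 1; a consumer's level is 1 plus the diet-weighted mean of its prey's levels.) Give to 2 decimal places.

C: 1 + (0.34×1 + 0.66×1) = 2
D: 1 + 1 = 2
E: 1 + 2 = 3
F: 1 + 3 = 4
G: 1 + 3 = 4
H: 1 + (0.45×2 + 0.55×4) = 4.1

4.10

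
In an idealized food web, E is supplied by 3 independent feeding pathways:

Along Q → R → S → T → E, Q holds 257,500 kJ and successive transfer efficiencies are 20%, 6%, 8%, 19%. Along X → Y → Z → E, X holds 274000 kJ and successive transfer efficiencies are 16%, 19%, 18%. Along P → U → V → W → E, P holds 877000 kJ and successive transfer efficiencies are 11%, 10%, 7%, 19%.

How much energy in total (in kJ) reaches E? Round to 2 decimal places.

1674.60 kJ

Via Q: 257500 × 0.2 × 0.06 × 0.08 × 0.19 = 46.968 kJ
Via X: 274000 × 0.16 × 0.19 × 0.18 = 1499.328 kJ
Via P: 877000 × 0.11 × 0.1 × 0.07 × 0.19 = 128.3051 kJ
Total at E: 46.968 + 1499.328 + 128.3051 = 1674.6011 kJ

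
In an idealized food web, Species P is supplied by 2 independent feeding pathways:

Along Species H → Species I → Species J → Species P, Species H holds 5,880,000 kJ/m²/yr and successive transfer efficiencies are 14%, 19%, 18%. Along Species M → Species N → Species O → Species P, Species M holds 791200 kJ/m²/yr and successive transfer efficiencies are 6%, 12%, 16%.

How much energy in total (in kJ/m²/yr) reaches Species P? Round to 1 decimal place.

29064.9 kJ/m²/yr

Via Species H: 5880000 × 0.14 × 0.19 × 0.18 = 28153.44 kJ/m²/yr
Via Species M: 791200 × 0.06 × 0.12 × 0.16 = 911.4624 kJ/m²/yr
Total at Species P: 28153.44 + 911.4624 = 29064.9024 kJ/m²/yr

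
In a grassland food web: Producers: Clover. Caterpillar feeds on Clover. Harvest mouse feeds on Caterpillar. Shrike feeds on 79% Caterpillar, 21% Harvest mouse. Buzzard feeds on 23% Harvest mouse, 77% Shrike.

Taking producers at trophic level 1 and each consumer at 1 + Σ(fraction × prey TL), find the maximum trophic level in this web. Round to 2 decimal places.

Caterpillar: 1 + 1 = 2
Harvest mouse: 1 + 2 = 3
Shrike: 1 + (0.79×2 + 0.21×3) = 3.21
Buzzard: 1 + (0.23×3 + 0.77×3.21) = 4.1617

4.16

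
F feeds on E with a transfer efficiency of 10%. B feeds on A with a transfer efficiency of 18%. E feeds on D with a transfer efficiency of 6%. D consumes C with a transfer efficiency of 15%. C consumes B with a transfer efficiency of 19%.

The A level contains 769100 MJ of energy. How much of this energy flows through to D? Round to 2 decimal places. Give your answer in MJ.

B: 769100 × 0.18 = 138438 MJ
C: 138438 × 0.19 = 26303.22 MJ
D: 26303.22 × 0.15 = 3945.483 MJ

3945.48 MJ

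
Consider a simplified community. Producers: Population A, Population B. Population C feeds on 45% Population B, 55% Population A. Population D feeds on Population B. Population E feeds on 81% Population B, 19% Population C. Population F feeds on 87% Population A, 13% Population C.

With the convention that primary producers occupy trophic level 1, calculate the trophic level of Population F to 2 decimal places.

2.13

Population C: 1 + (0.45×1 + 0.55×1) = 2
Population D: 1 + 1 = 2
Population E: 1 + (0.81×1 + 0.19×2) = 2.19
Population F: 1 + (0.87×1 + 0.13×2) = 2.13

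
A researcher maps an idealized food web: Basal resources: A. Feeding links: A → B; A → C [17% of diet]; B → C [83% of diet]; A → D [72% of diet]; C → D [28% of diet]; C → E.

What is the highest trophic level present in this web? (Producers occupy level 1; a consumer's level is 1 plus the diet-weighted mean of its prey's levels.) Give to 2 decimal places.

B: 1 + 1 = 2
C: 1 + (0.17×1 + 0.83×2) = 2.83
D: 1 + (0.72×1 + 0.28×2.83) = 2.5124
E: 1 + 2.83 = 3.83

3.83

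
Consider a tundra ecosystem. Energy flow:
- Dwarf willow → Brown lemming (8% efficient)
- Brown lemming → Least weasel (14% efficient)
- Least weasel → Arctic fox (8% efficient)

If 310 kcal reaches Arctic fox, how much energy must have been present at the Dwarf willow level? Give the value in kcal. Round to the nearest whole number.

345982 kcal

Cumulative transfer efficiency: 0.08 × 0.14 × 0.08 = 0.000896
Dwarf willow energy = 310 / 0.000896 = 345982 kcal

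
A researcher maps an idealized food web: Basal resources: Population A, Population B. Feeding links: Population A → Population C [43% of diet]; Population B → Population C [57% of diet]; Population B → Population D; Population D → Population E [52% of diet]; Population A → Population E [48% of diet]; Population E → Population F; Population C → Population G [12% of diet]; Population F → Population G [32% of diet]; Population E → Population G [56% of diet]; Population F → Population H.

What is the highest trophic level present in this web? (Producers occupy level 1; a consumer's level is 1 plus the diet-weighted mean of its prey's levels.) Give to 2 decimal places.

Population C: 1 + (0.43×1 + 0.57×1) = 2
Population D: 1 + 1 = 2
Population E: 1 + (0.52×2 + 0.48×1) = 2.52
Population F: 1 + 2.52 = 3.52
Population G: 1 + (0.12×2 + 0.32×3.52 + 0.56×2.52) = 3.7776
Population H: 1 + 3.52 = 4.52

4.52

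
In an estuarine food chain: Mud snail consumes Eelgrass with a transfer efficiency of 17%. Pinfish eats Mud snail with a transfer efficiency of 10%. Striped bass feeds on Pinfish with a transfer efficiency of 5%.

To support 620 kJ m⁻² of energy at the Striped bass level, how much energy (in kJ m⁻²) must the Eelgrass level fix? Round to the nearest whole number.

Cumulative transfer efficiency: 0.17 × 0.1 × 0.05 = 0.00085
Eelgrass energy = 620 / 0.00085 = 729412 kJ m⁻²

729412 kJ m⁻²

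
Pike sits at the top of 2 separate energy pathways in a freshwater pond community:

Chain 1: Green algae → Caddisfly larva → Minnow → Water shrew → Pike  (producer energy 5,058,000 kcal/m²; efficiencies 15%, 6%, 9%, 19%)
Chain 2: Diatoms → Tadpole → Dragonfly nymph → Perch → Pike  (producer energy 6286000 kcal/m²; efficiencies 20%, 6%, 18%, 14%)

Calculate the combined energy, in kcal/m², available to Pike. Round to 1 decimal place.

2679.3 kcal/m²

Chain 1: 5058000 × 0.15 × 0.06 × 0.09 × 0.19 = 778.4262 kcal/m²
Chain 2: 6286000 × 0.2 × 0.06 × 0.18 × 0.14 = 1900.8864 kcal/m²
Total at Pike: 778.4262 + 1900.8864 = 2679.3126 kcal/m²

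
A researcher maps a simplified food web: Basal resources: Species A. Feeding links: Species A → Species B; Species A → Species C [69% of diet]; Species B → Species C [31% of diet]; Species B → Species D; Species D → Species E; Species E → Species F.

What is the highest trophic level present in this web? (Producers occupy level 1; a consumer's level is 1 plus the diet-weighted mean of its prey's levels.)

5

Species B: 1 + 1 = 2
Species C: 1 + (0.69×1 + 0.31×2) = 2.31
Species D: 1 + 2 = 3
Species E: 1 + 3 = 4
Species F: 1 + 4 = 5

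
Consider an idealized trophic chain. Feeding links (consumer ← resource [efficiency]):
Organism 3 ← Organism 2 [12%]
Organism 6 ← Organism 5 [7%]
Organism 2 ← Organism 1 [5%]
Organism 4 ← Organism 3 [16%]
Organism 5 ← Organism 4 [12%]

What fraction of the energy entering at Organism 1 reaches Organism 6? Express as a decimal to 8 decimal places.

0.00000806

Product of link efficiencies: 0.05 × 0.12 × 0.16 × 0.12 × 0.07 = 0.000008064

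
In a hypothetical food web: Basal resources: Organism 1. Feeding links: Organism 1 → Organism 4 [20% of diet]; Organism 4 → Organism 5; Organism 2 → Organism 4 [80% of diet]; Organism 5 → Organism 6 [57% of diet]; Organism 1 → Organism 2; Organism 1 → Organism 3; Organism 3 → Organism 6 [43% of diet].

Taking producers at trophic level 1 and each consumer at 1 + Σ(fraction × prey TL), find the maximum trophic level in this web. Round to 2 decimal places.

Organism 2: 1 + 1 = 2
Organism 3: 1 + 1 = 2
Organism 4: 1 + (0.8×2 + 0.2×1) = 2.8
Organism 5: 1 + 2.8 = 3.8
Organism 6: 1 + (0.43×2 + 0.57×3.8) = 4.026

4.03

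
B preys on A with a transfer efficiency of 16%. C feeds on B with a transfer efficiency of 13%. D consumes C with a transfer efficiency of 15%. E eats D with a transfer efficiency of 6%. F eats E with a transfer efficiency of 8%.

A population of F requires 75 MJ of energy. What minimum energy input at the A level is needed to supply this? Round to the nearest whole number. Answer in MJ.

5008013 MJ

Cumulative transfer efficiency: 0.16 × 0.13 × 0.15 × 0.06 × 0.08 = 0.000014976
A energy = 75 / 0.000014976 = 5008013 MJ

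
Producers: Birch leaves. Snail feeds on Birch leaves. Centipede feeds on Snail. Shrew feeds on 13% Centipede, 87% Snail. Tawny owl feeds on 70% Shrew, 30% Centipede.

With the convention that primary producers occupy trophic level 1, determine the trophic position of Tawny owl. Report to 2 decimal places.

Snail: 1 + 1 = 2
Centipede: 1 + 2 = 3
Shrew: 1 + (0.13×3 + 0.87×2) = 3.13
Tawny owl: 1 + (0.7×3.13 + 0.3×3) = 4.091

4.09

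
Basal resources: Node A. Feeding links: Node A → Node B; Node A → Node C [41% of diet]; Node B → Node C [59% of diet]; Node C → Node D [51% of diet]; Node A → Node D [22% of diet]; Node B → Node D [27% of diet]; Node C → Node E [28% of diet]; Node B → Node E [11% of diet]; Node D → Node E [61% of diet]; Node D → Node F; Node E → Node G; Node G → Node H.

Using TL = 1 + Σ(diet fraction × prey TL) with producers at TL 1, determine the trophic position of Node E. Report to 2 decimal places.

3.82

Node B: 1 + 1 = 2
Node C: 1 + (0.41×1 + 0.59×2) = 2.59
Node D: 1 + (0.51×2.59 + 0.22×1 + 0.27×2) = 3.0809
Node E: 1 + (0.28×2.59 + 0.11×2 + 0.61×3.0809) = 3.824549
Node F: 1 + 3.0809 = 4.0809
Node G: 1 + 3.824549 = 4.824549
Node H: 1 + 4.824549 = 5.824549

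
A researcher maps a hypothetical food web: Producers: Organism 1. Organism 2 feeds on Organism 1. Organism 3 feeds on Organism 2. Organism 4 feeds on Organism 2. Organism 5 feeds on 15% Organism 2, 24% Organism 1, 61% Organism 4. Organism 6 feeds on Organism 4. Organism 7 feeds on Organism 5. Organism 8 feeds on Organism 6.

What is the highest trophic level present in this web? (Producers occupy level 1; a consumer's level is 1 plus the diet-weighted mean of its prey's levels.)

Organism 2: 1 + 1 = 2
Organism 3: 1 + 2 = 3
Organism 4: 1 + 2 = 3
Organism 5: 1 + (0.15×2 + 0.24×1 + 0.61×3) = 3.37
Organism 6: 1 + 3 = 4
Organism 7: 1 + 3.37 = 4.37
Organism 8: 1 + 4 = 5

5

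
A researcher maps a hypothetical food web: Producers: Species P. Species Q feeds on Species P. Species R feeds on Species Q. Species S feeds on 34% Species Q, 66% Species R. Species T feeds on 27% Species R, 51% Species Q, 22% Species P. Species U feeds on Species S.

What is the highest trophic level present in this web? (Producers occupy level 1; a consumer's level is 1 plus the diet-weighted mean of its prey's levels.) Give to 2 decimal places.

Species Q: 1 + 1 = 2
Species R: 1 + 2 = 3
Species S: 1 + (0.34×2 + 0.66×3) = 3.66
Species T: 1 + (0.27×3 + 0.51×2 + 0.22×1) = 3.05
Species U: 1 + 3.66 = 4.66

4.66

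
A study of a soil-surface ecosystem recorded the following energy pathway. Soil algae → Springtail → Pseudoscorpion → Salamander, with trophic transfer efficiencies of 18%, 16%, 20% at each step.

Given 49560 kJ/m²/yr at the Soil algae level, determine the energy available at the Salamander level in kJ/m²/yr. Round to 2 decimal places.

285.47 kJ/m²/yr

Springtail: 49560 × 0.18 = 8920.8 kJ/m²/yr
Pseudoscorpion: 8920.8 × 0.16 = 1427.328 kJ/m²/yr
Salamander: 1427.328 × 0.2 = 285.4656 kJ/m²/yr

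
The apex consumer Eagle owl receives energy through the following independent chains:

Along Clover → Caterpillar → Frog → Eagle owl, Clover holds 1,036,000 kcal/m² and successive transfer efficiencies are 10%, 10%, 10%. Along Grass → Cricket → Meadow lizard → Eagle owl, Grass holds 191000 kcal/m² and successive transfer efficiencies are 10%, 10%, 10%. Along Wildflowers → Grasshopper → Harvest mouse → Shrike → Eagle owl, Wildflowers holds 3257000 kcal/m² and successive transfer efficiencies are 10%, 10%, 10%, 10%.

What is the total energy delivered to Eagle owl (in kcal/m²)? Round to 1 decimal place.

Via Clover: 1036000 × 0.1 × 0.1 × 0.1 = 1036 kcal/m²
Via Grass: 191000 × 0.1 × 0.1 × 0.1 = 191 kcal/m²
Via Wildflowers: 3257000 × 0.1 × 0.1 × 0.1 × 0.1 = 325.7 kcal/m²
Total at Eagle owl: 1036 + 191 + 325.7 = 1552.7 kcal/m²

1552.7 kcal/m²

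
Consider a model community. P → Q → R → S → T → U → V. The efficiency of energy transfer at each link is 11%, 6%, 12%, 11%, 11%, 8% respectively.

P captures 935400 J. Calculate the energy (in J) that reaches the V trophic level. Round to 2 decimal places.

0.72 J

Q: 935400 × 0.11 = 102894 J
R: 102894 × 0.06 = 6173.64 J
S: 6173.64 × 0.12 = 740.8368 J
T: 740.8368 × 0.11 = 81.492048 J
U: 81.492048 × 0.11 = 8.96412528 J
V: 8.96412528 × 0.08 = 0.7171300224 J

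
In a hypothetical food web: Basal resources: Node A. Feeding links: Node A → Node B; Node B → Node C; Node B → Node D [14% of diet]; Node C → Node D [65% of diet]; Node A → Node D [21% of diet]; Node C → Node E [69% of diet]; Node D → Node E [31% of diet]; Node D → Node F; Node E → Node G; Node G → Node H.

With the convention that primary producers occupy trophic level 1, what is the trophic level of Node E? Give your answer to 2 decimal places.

Node B: 1 + 1 = 2
Node C: 1 + 2 = 3
Node D: 1 + (0.14×2 + 0.65×3 + 0.21×1) = 3.44
Node E: 1 + (0.69×3 + 0.31×3.44) = 4.1364
Node F: 1 + 3.44 = 4.44
Node G: 1 + 4.1364 = 5.1364
Node H: 1 + 5.1364 = 6.1364

4.14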